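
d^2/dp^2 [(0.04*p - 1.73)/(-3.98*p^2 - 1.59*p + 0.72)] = (-(0.04*p - 1.73)*(7.96*p + 1.59)*(15.92*p + 3.18) + (0.9552*p - 13.6436)*(3.98*p^2 + 1.59*p - 0.72))/(3.98*p^2 + 1.59*p - 0.72)^3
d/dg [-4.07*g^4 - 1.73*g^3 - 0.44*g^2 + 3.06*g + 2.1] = -16.28*g^3 - 5.19*g^2 - 0.88*g + 3.06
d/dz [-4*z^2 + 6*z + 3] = 6 - 8*z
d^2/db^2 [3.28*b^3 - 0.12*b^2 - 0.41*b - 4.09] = 19.68*b - 0.24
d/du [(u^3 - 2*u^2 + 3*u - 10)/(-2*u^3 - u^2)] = (-5*u^3 + 12*u^2 - 57*u - 20)/(u^3*(4*u^2 + 4*u + 1))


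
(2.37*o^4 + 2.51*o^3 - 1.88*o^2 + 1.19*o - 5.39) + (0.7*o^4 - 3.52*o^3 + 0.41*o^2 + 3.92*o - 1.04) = 3.07*o^4 - 1.01*o^3 - 1.47*o^2 + 5.11*o - 6.43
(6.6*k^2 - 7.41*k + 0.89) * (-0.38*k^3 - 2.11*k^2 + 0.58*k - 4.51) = -2.508*k^5 - 11.1102*k^4 + 19.1249*k^3 - 35.9417*k^2 + 33.9353*k - 4.0139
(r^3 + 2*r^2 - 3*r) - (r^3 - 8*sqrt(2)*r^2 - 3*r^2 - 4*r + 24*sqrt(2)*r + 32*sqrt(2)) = 5*r^2 + 8*sqrt(2)*r^2 - 24*sqrt(2)*r + r - 32*sqrt(2)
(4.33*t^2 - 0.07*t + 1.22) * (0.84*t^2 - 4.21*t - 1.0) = 3.6372*t^4 - 18.2881*t^3 - 3.0105*t^2 - 5.0662*t - 1.22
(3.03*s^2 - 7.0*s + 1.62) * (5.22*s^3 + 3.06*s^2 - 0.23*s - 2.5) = 15.8166*s^5 - 27.2682*s^4 - 13.6605*s^3 - 1.0078*s^2 + 17.1274*s - 4.05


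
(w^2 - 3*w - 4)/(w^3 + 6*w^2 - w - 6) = (w - 4)/(w^2 + 5*w - 6)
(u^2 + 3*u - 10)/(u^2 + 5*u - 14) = (u + 5)/(u + 7)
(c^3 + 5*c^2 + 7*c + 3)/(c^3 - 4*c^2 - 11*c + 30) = (c^2 + 2*c + 1)/(c^2 - 7*c + 10)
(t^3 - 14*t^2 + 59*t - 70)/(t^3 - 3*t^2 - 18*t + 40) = (t - 7)/(t + 4)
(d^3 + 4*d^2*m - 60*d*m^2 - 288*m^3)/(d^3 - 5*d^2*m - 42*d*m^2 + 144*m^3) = (d + 6*m)/(d - 3*m)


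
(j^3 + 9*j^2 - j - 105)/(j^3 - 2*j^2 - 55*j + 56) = (j^2 + 2*j - 15)/(j^2 - 9*j + 8)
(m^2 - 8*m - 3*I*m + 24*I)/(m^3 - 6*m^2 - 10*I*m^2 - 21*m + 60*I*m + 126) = (m - 8)/(m^2 - m*(6 + 7*I) + 42*I)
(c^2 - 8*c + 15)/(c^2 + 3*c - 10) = (c^2 - 8*c + 15)/(c^2 + 3*c - 10)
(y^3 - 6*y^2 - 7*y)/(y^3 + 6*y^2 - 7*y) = (y^2 - 6*y - 7)/(y^2 + 6*y - 7)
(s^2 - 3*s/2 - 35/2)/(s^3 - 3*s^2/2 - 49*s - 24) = (-2*s^2 + 3*s + 35)/(-2*s^3 + 3*s^2 + 98*s + 48)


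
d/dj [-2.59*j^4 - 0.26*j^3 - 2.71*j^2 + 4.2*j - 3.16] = -10.36*j^3 - 0.78*j^2 - 5.42*j + 4.2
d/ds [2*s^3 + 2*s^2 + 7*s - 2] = 6*s^2 + 4*s + 7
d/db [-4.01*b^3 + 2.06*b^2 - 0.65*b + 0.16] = -12.03*b^2 + 4.12*b - 0.65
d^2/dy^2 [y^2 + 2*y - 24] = 2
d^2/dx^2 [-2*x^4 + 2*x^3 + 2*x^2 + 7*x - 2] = -24*x^2 + 12*x + 4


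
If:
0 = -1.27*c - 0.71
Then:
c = -0.56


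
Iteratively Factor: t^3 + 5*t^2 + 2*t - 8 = (t + 2)*(t^2 + 3*t - 4) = (t - 1)*(t + 2)*(t + 4)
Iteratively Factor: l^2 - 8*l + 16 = (l - 4)*(l - 4)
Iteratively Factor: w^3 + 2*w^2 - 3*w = (w + 3)*(w^2 - w) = (w - 1)*(w + 3)*(w)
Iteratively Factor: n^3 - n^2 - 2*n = (n)*(n^2 - n - 2) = n*(n - 2)*(n + 1)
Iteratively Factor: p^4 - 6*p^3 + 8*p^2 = (p)*(p^3 - 6*p^2 + 8*p) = p*(p - 2)*(p^2 - 4*p) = p^2*(p - 2)*(p - 4)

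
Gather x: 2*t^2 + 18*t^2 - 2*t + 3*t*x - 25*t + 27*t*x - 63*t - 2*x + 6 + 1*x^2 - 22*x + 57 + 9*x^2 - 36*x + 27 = 20*t^2 - 90*t + 10*x^2 + x*(30*t - 60) + 90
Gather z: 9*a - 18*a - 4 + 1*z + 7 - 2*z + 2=-9*a - z + 5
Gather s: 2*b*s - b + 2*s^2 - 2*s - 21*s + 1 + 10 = -b + 2*s^2 + s*(2*b - 23) + 11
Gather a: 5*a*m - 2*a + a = a*(5*m - 1)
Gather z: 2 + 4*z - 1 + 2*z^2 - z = 2*z^2 + 3*z + 1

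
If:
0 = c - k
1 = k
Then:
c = 1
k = 1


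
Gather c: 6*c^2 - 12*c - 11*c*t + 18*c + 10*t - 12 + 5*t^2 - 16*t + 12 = 6*c^2 + c*(6 - 11*t) + 5*t^2 - 6*t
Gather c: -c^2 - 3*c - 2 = -c^2 - 3*c - 2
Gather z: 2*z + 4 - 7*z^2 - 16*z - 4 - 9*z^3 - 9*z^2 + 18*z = -9*z^3 - 16*z^2 + 4*z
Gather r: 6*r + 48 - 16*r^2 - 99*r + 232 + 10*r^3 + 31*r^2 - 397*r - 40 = 10*r^3 + 15*r^2 - 490*r + 240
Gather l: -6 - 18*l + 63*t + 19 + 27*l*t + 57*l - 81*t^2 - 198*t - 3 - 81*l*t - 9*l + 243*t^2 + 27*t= l*(30 - 54*t) + 162*t^2 - 108*t + 10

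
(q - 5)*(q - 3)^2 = q^3 - 11*q^2 + 39*q - 45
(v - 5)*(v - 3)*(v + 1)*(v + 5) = v^4 - 2*v^3 - 28*v^2 + 50*v + 75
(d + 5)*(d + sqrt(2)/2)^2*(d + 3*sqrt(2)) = d^4 + 5*d^3 + 4*sqrt(2)*d^3 + 13*d^2/2 + 20*sqrt(2)*d^2 + 3*sqrt(2)*d/2 + 65*d/2 + 15*sqrt(2)/2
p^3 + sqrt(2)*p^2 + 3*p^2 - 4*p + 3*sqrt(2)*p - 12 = (p + 3)*(p - sqrt(2))*(p + 2*sqrt(2))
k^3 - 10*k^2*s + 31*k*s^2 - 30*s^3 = (k - 5*s)*(k - 3*s)*(k - 2*s)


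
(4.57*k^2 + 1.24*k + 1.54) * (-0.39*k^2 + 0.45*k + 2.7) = -1.7823*k^4 + 1.5729*k^3 + 12.2964*k^2 + 4.041*k + 4.158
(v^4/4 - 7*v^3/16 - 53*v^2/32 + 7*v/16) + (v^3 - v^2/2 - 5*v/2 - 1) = v^4/4 + 9*v^3/16 - 69*v^2/32 - 33*v/16 - 1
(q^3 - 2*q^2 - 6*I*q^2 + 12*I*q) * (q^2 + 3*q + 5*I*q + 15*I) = q^5 + q^4 - I*q^4 + 24*q^3 - I*q^3 + 30*q^2 + 6*I*q^2 - 180*q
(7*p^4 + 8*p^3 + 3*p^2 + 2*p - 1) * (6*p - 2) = 42*p^5 + 34*p^4 + 2*p^3 + 6*p^2 - 10*p + 2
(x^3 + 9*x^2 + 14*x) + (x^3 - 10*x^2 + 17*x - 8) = 2*x^3 - x^2 + 31*x - 8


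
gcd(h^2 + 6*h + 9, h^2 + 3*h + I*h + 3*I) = h + 3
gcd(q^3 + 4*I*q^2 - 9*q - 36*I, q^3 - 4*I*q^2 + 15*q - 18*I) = 1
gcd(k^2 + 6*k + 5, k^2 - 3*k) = 1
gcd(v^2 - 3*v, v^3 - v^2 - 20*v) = v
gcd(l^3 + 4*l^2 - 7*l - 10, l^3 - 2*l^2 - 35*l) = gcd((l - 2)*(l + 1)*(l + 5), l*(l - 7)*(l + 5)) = l + 5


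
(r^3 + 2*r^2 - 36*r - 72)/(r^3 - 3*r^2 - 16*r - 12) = (r + 6)/(r + 1)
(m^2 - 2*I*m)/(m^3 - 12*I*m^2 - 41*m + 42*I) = m/(m^2 - 10*I*m - 21)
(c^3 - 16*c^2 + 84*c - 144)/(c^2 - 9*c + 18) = (c^2 - 10*c + 24)/(c - 3)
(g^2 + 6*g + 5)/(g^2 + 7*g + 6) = (g + 5)/(g + 6)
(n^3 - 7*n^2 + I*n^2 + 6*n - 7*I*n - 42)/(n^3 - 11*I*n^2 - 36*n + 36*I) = (n^2 + n*(-7 + 3*I) - 21*I)/(n^2 - 9*I*n - 18)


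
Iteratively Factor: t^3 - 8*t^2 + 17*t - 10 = (t - 2)*(t^2 - 6*t + 5) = (t - 2)*(t - 1)*(t - 5)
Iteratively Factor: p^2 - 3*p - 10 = (p - 5)*(p + 2)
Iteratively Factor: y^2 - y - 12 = (y + 3)*(y - 4)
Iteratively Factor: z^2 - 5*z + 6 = (z - 2)*(z - 3)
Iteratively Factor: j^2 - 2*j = (j - 2)*(j)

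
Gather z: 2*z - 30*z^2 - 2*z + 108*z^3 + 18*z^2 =108*z^3 - 12*z^2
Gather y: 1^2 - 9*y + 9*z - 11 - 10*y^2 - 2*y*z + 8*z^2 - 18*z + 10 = -10*y^2 + y*(-2*z - 9) + 8*z^2 - 9*z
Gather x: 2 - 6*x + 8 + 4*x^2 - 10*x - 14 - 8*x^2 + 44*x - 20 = -4*x^2 + 28*x - 24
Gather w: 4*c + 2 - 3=4*c - 1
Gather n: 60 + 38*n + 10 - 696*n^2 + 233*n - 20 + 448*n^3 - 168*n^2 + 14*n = 448*n^3 - 864*n^2 + 285*n + 50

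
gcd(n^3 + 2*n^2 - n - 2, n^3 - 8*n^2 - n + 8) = n^2 - 1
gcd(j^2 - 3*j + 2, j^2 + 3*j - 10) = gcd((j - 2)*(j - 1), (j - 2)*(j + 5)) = j - 2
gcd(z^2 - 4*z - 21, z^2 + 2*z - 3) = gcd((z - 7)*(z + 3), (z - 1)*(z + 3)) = z + 3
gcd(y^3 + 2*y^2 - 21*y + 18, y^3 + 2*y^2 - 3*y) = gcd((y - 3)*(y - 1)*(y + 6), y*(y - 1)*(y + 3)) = y - 1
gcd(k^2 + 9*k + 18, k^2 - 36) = k + 6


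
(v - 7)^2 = v^2 - 14*v + 49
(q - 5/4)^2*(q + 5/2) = q^3 - 75*q/16 + 125/32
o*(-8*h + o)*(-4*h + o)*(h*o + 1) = 32*h^3*o^2 - 12*h^2*o^3 + 32*h^2*o + h*o^4 - 12*h*o^2 + o^3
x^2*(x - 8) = x^3 - 8*x^2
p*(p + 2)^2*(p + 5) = p^4 + 9*p^3 + 24*p^2 + 20*p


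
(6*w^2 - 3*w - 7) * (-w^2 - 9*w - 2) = -6*w^4 - 51*w^3 + 22*w^2 + 69*w + 14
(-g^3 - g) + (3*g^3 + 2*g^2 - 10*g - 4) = 2*g^3 + 2*g^2 - 11*g - 4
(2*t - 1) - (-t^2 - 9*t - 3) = t^2 + 11*t + 2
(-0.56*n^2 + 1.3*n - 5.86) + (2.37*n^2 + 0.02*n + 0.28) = 1.81*n^2 + 1.32*n - 5.58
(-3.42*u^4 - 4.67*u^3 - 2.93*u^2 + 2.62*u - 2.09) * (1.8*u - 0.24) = -6.156*u^5 - 7.5852*u^4 - 4.1532*u^3 + 5.4192*u^2 - 4.3908*u + 0.5016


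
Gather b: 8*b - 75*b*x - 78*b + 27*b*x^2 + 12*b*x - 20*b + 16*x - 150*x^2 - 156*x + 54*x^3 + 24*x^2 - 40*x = b*(27*x^2 - 63*x - 90) + 54*x^3 - 126*x^2 - 180*x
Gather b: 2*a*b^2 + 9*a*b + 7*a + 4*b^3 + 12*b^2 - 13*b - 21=7*a + 4*b^3 + b^2*(2*a + 12) + b*(9*a - 13) - 21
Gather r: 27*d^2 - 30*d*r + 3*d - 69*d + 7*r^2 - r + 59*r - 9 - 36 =27*d^2 - 66*d + 7*r^2 + r*(58 - 30*d) - 45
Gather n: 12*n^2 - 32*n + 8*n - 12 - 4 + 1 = 12*n^2 - 24*n - 15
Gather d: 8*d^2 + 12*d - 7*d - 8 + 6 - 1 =8*d^2 + 5*d - 3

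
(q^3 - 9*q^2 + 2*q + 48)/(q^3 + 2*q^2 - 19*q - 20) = (q^3 - 9*q^2 + 2*q + 48)/(q^3 + 2*q^2 - 19*q - 20)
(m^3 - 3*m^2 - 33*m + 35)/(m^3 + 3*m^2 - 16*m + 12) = (m^2 - 2*m - 35)/(m^2 + 4*m - 12)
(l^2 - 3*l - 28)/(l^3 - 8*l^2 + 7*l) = (l + 4)/(l*(l - 1))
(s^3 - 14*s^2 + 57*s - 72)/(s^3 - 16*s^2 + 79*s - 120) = (s - 3)/(s - 5)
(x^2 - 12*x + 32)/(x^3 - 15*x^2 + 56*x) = (x - 4)/(x*(x - 7))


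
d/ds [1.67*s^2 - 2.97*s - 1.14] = 3.34*s - 2.97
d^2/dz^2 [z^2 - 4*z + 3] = 2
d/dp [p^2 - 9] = 2*p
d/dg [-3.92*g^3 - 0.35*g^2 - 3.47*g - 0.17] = -11.76*g^2 - 0.7*g - 3.47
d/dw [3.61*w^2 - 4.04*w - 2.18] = 7.22*w - 4.04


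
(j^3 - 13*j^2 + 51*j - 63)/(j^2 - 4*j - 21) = (j^2 - 6*j + 9)/(j + 3)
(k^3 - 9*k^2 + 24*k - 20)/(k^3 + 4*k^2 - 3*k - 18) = (k^2 - 7*k + 10)/(k^2 + 6*k + 9)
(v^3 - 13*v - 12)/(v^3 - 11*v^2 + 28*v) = (v^2 + 4*v + 3)/(v*(v - 7))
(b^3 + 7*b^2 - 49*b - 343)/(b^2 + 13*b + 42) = (b^2 - 49)/(b + 6)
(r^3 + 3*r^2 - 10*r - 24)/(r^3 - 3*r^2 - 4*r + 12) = (r + 4)/(r - 2)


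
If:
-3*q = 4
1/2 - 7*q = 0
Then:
No Solution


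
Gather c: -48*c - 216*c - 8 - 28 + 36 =-264*c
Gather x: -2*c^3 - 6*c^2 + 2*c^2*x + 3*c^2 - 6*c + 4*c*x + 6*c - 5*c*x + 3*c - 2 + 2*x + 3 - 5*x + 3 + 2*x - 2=-2*c^3 - 3*c^2 + 3*c + x*(2*c^2 - c - 1) + 2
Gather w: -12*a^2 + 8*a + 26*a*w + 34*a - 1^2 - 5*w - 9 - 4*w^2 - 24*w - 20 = -12*a^2 + 42*a - 4*w^2 + w*(26*a - 29) - 30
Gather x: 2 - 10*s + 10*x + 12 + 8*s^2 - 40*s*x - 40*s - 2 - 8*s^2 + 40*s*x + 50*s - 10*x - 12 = 0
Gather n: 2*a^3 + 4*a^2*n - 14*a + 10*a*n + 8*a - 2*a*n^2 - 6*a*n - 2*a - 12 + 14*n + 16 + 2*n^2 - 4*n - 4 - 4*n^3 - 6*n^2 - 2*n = 2*a^3 - 8*a - 4*n^3 + n^2*(-2*a - 4) + n*(4*a^2 + 4*a + 8)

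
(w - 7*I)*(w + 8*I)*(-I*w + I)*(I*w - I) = w^4 - 2*w^3 + I*w^3 + 57*w^2 - 2*I*w^2 - 112*w + I*w + 56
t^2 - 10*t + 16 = (t - 8)*(t - 2)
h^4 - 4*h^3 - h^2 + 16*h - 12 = (h - 3)*(h - 2)*(h - 1)*(h + 2)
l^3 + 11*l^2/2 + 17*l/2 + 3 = (l + 1/2)*(l + 2)*(l + 3)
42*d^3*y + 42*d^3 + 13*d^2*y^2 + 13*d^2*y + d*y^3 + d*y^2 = (6*d + y)*(7*d + y)*(d*y + d)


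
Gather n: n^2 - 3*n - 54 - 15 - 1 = n^2 - 3*n - 70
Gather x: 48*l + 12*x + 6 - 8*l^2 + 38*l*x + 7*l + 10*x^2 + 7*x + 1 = -8*l^2 + 55*l + 10*x^2 + x*(38*l + 19) + 7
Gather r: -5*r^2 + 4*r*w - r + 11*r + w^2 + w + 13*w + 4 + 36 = -5*r^2 + r*(4*w + 10) + w^2 + 14*w + 40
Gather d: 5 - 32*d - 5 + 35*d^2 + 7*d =35*d^2 - 25*d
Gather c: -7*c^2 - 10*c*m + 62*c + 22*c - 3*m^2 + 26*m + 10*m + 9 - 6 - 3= -7*c^2 + c*(84 - 10*m) - 3*m^2 + 36*m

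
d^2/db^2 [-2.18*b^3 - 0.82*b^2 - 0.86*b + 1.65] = -13.08*b - 1.64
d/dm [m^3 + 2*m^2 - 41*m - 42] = 3*m^2 + 4*m - 41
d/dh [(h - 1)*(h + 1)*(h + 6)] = 3*h^2 + 12*h - 1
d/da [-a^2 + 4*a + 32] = 4 - 2*a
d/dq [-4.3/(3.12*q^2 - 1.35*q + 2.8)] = (26.832*q - 5.805)/(3.12*q^2 - 1.35*q + 2.8)^2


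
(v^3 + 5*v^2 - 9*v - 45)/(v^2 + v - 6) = (v^2 + 2*v - 15)/(v - 2)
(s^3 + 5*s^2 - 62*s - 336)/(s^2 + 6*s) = s - 1 - 56/s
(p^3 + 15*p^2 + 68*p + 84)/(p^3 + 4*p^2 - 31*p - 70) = (p + 6)/(p - 5)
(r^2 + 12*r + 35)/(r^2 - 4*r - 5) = (r^2 + 12*r + 35)/(r^2 - 4*r - 5)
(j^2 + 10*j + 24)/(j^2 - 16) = (j + 6)/(j - 4)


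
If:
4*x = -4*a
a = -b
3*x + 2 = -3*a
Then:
No Solution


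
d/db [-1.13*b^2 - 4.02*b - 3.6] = -2.26*b - 4.02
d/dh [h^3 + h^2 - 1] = h*(3*h + 2)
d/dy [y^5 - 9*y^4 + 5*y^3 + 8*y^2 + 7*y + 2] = 5*y^4 - 36*y^3 + 15*y^2 + 16*y + 7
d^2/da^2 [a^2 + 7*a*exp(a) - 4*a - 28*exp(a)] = 7*a*exp(a) - 14*exp(a) + 2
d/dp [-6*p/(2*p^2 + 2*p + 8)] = 3*(p^2 - 4)/(p^4 + 2*p^3 + 9*p^2 + 8*p + 16)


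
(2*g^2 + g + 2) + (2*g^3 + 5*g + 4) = 2*g^3 + 2*g^2 + 6*g + 6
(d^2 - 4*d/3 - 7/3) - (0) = d^2 - 4*d/3 - 7/3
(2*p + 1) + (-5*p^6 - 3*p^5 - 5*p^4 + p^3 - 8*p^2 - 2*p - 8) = -5*p^6 - 3*p^5 - 5*p^4 + p^3 - 8*p^2 - 7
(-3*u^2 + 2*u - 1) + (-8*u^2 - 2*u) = -11*u^2 - 1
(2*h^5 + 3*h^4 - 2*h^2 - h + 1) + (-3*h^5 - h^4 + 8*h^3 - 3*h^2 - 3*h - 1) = -h^5 + 2*h^4 + 8*h^3 - 5*h^2 - 4*h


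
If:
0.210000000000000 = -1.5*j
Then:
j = -0.14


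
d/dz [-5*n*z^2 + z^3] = z*(-10*n + 3*z)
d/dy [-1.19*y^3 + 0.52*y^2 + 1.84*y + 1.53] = -3.57*y^2 + 1.04*y + 1.84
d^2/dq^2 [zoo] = 0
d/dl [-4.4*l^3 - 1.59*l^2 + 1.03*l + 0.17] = -13.2*l^2 - 3.18*l + 1.03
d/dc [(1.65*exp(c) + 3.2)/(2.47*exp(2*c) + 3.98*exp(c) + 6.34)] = (-(1.65*exp(c) + 3.2)*(4.94*exp(c) + 3.98) + 4.0755*exp(2*c) + 6.567*exp(c) + 10.461)*exp(c)/(2.47*exp(2*c) + 3.98*exp(c) + 6.34)^2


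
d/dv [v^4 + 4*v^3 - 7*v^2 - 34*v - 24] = 4*v^3 + 12*v^2 - 14*v - 34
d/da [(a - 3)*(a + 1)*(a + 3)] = 3*a^2 + 2*a - 9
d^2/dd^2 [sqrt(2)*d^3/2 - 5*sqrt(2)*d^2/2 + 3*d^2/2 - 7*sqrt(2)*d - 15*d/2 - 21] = 3*sqrt(2)*d - 5*sqrt(2) + 3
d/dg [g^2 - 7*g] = 2*g - 7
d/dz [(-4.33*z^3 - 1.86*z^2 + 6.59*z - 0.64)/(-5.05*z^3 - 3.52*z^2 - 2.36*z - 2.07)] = (5.8486*z^4 + 86.9966*z^3 + 44.7797*z^2 + 3.1948*z - 15.1517)/(25.5025*z^6 + 35.552*z^5 + 36.2264*z^4 + 37.5214*z^3 + 20.1424*z^2 + 9.7704*z + 4.2849)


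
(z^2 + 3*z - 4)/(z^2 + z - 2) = (z + 4)/(z + 2)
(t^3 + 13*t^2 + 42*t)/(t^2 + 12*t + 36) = t*(t + 7)/(t + 6)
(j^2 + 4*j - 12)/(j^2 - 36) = (j - 2)/(j - 6)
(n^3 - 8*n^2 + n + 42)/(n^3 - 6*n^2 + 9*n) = (n^2 - 5*n - 14)/(n*(n - 3))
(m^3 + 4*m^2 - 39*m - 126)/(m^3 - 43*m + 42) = (m + 3)/(m - 1)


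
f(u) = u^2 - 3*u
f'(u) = 2*u - 3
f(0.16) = -0.45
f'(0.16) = -2.68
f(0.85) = -1.83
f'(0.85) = -1.30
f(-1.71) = 8.05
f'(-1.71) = -6.42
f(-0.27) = 0.88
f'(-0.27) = -3.54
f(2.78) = -0.61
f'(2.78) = 2.56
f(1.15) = -2.13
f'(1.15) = -0.70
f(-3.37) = 21.47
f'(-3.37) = -9.74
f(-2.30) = 12.19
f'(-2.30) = -7.60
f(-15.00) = 270.00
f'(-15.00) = -33.00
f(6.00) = 18.00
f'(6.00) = 9.00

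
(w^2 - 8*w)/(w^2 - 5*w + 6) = w*(w - 8)/(w^2 - 5*w + 6)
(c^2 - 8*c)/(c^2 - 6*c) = (c - 8)/(c - 6)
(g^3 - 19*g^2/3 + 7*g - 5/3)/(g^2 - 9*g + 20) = (3*g^2 - 4*g + 1)/(3*(g - 4))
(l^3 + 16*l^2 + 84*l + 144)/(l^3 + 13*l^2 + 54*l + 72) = (l + 6)/(l + 3)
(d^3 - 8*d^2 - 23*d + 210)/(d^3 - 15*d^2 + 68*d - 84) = (d + 5)/(d - 2)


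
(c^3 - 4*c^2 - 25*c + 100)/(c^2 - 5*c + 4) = (c^2 - 25)/(c - 1)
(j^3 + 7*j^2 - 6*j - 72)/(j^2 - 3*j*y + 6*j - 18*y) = (-j^2 - j + 12)/(-j + 3*y)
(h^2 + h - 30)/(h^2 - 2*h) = (h^2 + h - 30)/(h*(h - 2))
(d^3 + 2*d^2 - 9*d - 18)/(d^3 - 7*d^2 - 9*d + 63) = (d + 2)/(d - 7)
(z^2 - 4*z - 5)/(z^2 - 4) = (z^2 - 4*z - 5)/(z^2 - 4)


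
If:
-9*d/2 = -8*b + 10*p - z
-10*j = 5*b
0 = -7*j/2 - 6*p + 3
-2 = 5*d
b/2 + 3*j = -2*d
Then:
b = -4/5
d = -2/5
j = 2/5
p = 4/15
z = 109/15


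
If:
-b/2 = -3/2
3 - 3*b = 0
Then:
No Solution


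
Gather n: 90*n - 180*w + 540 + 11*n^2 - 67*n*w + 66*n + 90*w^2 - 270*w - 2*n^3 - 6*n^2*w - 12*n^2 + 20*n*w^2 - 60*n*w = -2*n^3 + n^2*(-6*w - 1) + n*(20*w^2 - 127*w + 156) + 90*w^2 - 450*w + 540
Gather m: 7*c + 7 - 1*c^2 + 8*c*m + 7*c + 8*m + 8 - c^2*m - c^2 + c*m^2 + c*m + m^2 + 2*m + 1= -2*c^2 + 14*c + m^2*(c + 1) + m*(-c^2 + 9*c + 10) + 16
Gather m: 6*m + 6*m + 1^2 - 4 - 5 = 12*m - 8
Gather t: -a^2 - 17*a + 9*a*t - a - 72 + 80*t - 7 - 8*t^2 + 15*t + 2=-a^2 - 18*a - 8*t^2 + t*(9*a + 95) - 77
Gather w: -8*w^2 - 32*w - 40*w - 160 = -8*w^2 - 72*w - 160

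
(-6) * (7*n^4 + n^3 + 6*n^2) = -42*n^4 - 6*n^3 - 36*n^2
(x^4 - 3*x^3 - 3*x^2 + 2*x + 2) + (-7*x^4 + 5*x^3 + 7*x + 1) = -6*x^4 + 2*x^3 - 3*x^2 + 9*x + 3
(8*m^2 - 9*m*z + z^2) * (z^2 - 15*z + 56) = 8*m^2*z^2 - 120*m^2*z + 448*m^2 - 9*m*z^3 + 135*m*z^2 - 504*m*z + z^4 - 15*z^3 + 56*z^2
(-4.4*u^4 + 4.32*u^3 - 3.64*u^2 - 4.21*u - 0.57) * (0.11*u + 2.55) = -0.484*u^5 - 10.7448*u^4 + 10.6156*u^3 - 9.7451*u^2 - 10.7982*u - 1.4535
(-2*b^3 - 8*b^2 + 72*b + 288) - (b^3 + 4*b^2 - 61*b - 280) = -3*b^3 - 12*b^2 + 133*b + 568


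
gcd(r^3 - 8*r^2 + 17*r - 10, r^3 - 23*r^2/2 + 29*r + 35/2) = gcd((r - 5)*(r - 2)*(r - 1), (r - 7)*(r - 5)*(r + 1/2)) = r - 5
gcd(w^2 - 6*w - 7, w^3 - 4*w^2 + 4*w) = 1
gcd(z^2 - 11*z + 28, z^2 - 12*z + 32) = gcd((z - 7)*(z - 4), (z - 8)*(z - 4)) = z - 4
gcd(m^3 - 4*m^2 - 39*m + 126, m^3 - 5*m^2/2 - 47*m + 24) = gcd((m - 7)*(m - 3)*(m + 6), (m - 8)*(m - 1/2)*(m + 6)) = m + 6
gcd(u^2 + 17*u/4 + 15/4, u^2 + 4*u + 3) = u + 3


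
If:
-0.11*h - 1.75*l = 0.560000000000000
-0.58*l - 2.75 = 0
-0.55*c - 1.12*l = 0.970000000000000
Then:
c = 7.89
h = 70.34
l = -4.74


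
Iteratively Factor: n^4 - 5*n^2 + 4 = (n - 1)*(n^3 + n^2 - 4*n - 4) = (n - 1)*(n + 2)*(n^2 - n - 2) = (n - 1)*(n + 1)*(n + 2)*(n - 2)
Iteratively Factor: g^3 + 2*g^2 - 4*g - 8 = (g - 2)*(g^2 + 4*g + 4) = (g - 2)*(g + 2)*(g + 2)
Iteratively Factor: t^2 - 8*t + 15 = (t - 5)*(t - 3)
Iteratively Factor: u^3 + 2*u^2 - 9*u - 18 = (u + 2)*(u^2 - 9) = (u + 2)*(u + 3)*(u - 3)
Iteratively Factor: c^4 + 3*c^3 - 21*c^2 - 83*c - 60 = (c + 4)*(c^3 - c^2 - 17*c - 15) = (c + 3)*(c + 4)*(c^2 - 4*c - 5) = (c + 1)*(c + 3)*(c + 4)*(c - 5)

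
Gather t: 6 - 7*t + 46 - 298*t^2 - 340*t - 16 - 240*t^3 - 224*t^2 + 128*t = -240*t^3 - 522*t^2 - 219*t + 36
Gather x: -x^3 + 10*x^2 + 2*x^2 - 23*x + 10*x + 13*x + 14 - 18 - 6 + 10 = -x^3 + 12*x^2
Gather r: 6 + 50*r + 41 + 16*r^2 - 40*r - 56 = 16*r^2 + 10*r - 9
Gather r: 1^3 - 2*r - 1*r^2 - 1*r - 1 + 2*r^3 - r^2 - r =2*r^3 - 2*r^2 - 4*r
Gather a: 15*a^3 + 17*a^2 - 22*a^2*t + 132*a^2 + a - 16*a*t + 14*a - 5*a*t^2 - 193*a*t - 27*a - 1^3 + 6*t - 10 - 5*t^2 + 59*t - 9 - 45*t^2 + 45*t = 15*a^3 + a^2*(149 - 22*t) + a*(-5*t^2 - 209*t - 12) - 50*t^2 + 110*t - 20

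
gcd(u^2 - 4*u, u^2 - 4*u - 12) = 1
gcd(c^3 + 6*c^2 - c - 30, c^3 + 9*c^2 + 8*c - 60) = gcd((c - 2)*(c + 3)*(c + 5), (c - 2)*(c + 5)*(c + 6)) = c^2 + 3*c - 10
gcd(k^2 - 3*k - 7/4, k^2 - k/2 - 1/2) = k + 1/2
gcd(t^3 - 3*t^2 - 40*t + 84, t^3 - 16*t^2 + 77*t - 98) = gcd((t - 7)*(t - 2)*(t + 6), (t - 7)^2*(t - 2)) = t^2 - 9*t + 14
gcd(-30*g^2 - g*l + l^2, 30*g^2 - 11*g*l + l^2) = 6*g - l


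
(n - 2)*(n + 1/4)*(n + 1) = n^3 - 3*n^2/4 - 9*n/4 - 1/2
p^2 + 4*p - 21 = (p - 3)*(p + 7)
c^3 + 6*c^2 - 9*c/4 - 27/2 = (c - 3/2)*(c + 3/2)*(c + 6)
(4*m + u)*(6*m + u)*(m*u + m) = 24*m^3*u + 24*m^3 + 10*m^2*u^2 + 10*m^2*u + m*u^3 + m*u^2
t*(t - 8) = t^2 - 8*t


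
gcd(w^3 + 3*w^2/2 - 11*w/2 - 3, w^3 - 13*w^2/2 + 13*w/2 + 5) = w^2 - 3*w/2 - 1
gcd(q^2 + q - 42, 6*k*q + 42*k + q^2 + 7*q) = q + 7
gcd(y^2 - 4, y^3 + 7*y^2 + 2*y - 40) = y - 2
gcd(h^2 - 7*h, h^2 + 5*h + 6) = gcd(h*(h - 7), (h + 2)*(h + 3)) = 1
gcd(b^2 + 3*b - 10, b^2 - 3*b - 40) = b + 5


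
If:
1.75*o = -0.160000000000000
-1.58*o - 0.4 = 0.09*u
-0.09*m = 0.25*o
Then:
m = 0.25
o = -0.09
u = -2.84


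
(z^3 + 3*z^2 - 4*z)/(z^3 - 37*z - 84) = z*(z - 1)/(z^2 - 4*z - 21)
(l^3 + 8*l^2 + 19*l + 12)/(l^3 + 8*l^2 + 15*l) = (l^2 + 5*l + 4)/(l*(l + 5))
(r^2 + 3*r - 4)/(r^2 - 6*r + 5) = (r + 4)/(r - 5)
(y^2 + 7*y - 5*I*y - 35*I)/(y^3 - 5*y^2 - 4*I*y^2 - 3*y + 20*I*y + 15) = (y^2 + y*(7 - 5*I) - 35*I)/(y^3 - y^2*(5 + 4*I) + y*(-3 + 20*I) + 15)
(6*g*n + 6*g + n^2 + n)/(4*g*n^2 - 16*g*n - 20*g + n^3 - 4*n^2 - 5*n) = (6*g + n)/(4*g*n - 20*g + n^2 - 5*n)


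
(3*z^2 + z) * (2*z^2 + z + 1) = 6*z^4 + 5*z^3 + 4*z^2 + z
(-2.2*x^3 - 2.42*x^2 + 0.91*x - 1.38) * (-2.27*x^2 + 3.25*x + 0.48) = 4.994*x^5 - 1.6566*x^4 - 10.9867*x^3 + 4.9285*x^2 - 4.0482*x - 0.6624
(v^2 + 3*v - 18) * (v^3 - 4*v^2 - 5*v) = v^5 - v^4 - 35*v^3 + 57*v^2 + 90*v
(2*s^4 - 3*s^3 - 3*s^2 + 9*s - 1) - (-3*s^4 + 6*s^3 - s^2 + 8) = 5*s^4 - 9*s^3 - 2*s^2 + 9*s - 9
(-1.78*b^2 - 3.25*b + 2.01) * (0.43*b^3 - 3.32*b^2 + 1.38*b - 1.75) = -0.7654*b^5 + 4.5121*b^4 + 9.1979*b^3 - 8.0432*b^2 + 8.4613*b - 3.5175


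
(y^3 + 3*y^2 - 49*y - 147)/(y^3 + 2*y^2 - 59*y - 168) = (y - 7)/(y - 8)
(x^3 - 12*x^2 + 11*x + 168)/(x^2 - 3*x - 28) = (x^2 - 5*x - 24)/(x + 4)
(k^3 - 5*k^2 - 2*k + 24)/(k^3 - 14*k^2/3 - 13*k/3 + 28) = 3*(k + 2)/(3*k + 7)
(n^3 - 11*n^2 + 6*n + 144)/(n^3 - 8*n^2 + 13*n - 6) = (n^2 - 5*n - 24)/(n^2 - 2*n + 1)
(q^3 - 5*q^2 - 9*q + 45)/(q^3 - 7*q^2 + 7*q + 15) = (q + 3)/(q + 1)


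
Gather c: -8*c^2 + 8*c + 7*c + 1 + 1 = -8*c^2 + 15*c + 2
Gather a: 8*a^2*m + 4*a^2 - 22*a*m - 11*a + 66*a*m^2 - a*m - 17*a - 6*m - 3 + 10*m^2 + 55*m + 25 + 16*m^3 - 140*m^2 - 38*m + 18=a^2*(8*m + 4) + a*(66*m^2 - 23*m - 28) + 16*m^3 - 130*m^2 + 11*m + 40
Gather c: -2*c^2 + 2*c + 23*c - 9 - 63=-2*c^2 + 25*c - 72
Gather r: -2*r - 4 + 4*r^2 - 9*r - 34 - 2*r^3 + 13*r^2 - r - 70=-2*r^3 + 17*r^2 - 12*r - 108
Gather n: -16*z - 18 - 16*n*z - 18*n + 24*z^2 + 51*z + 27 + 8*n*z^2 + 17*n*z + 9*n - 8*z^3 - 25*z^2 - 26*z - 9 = n*(8*z^2 + z - 9) - 8*z^3 - z^2 + 9*z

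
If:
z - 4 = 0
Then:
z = 4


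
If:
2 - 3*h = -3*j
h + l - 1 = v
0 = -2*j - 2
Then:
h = -1/3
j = -1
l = v + 4/3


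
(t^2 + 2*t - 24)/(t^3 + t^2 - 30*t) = (t - 4)/(t*(t - 5))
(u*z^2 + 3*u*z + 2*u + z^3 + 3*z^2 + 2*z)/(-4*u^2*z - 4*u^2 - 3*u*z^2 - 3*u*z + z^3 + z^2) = (z + 2)/(-4*u + z)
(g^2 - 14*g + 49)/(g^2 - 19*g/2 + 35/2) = 2*(g - 7)/(2*g - 5)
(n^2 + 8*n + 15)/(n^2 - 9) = (n + 5)/(n - 3)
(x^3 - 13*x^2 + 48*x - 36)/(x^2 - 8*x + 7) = (x^2 - 12*x + 36)/(x - 7)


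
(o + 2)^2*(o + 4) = o^3 + 8*o^2 + 20*o + 16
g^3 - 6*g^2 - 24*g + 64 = (g - 8)*(g - 2)*(g + 4)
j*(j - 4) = j^2 - 4*j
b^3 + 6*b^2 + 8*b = b*(b + 2)*(b + 4)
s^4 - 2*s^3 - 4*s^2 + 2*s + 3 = (s - 3)*(s - 1)*(s + 1)^2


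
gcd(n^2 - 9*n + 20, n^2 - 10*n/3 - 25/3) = n - 5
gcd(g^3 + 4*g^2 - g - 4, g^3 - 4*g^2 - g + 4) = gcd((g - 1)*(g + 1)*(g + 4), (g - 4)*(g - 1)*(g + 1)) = g^2 - 1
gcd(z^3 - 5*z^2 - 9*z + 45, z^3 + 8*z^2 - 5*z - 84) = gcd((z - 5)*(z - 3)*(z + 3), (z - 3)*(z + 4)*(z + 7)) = z - 3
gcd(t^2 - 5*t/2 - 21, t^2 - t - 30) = t - 6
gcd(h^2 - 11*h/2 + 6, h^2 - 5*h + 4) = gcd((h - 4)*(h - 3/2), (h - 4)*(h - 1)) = h - 4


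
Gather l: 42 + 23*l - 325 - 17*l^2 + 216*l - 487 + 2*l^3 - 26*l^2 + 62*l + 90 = 2*l^3 - 43*l^2 + 301*l - 680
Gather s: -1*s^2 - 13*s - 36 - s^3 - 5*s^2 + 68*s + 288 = -s^3 - 6*s^2 + 55*s + 252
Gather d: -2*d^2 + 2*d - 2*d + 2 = 2 - 2*d^2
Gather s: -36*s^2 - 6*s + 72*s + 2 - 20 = -36*s^2 + 66*s - 18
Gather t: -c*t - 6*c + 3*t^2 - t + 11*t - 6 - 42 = -6*c + 3*t^2 + t*(10 - c) - 48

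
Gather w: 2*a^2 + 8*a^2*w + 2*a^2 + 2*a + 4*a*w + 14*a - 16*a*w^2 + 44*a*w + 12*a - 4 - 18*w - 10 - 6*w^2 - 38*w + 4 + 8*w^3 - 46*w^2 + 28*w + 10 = 4*a^2 + 28*a + 8*w^3 + w^2*(-16*a - 52) + w*(8*a^2 + 48*a - 28)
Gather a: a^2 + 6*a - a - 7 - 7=a^2 + 5*a - 14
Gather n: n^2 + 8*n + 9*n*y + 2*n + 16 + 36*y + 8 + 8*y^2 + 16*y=n^2 + n*(9*y + 10) + 8*y^2 + 52*y + 24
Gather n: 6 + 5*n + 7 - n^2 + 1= -n^2 + 5*n + 14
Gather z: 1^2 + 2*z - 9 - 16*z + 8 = -14*z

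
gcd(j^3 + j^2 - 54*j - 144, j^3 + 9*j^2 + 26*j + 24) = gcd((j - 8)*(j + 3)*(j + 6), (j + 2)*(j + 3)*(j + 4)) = j + 3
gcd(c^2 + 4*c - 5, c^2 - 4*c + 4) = 1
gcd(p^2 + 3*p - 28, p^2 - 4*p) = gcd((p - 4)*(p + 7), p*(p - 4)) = p - 4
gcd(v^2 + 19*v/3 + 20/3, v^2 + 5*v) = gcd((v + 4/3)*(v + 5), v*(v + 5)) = v + 5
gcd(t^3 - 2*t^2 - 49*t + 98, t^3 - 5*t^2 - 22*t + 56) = t^2 - 9*t + 14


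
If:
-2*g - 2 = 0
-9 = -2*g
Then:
No Solution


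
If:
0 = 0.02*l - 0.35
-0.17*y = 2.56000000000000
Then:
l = 17.50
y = -15.06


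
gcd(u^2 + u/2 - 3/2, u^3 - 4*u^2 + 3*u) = u - 1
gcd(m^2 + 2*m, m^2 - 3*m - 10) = m + 2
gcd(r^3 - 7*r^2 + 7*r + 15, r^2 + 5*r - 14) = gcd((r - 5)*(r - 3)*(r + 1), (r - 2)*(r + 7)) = 1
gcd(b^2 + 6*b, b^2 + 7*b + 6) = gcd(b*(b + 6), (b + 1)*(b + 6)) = b + 6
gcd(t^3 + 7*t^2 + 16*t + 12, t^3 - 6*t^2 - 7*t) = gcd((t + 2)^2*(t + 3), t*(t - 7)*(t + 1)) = 1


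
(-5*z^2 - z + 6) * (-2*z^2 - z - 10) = 10*z^4 + 7*z^3 + 39*z^2 + 4*z - 60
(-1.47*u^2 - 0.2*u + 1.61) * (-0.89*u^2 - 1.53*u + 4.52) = 1.3083*u^4 + 2.4271*u^3 - 7.7713*u^2 - 3.3673*u + 7.2772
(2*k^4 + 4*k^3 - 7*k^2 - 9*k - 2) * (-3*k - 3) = -6*k^5 - 18*k^4 + 9*k^3 + 48*k^2 + 33*k + 6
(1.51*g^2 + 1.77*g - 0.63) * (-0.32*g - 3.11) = -0.4832*g^3 - 5.2625*g^2 - 5.3031*g + 1.9593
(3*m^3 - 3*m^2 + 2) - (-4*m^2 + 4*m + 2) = 3*m^3 + m^2 - 4*m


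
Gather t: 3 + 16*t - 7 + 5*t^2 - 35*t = 5*t^2 - 19*t - 4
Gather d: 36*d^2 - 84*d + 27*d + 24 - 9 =36*d^2 - 57*d + 15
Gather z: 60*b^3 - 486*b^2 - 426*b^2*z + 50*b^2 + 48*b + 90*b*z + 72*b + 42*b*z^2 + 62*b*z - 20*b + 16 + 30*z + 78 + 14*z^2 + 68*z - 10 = 60*b^3 - 436*b^2 + 100*b + z^2*(42*b + 14) + z*(-426*b^2 + 152*b + 98) + 84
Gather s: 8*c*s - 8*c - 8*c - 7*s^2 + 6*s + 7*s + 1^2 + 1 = -16*c - 7*s^2 + s*(8*c + 13) + 2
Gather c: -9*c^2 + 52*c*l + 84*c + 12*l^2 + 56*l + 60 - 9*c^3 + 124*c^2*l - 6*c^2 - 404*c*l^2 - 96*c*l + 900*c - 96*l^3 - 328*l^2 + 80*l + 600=-9*c^3 + c^2*(124*l - 15) + c*(-404*l^2 - 44*l + 984) - 96*l^3 - 316*l^2 + 136*l + 660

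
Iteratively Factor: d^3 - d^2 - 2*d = (d + 1)*(d^2 - 2*d) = d*(d + 1)*(d - 2)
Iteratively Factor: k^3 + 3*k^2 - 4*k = (k + 4)*(k^2 - k) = (k - 1)*(k + 4)*(k)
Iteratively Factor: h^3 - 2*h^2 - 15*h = (h + 3)*(h^2 - 5*h) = h*(h + 3)*(h - 5)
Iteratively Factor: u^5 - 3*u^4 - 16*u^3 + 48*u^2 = (u)*(u^4 - 3*u^3 - 16*u^2 + 48*u) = u^2*(u^3 - 3*u^2 - 16*u + 48) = u^2*(u - 4)*(u^2 + u - 12) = u^2*(u - 4)*(u - 3)*(u + 4)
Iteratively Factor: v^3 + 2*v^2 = (v + 2)*(v^2) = v*(v + 2)*(v)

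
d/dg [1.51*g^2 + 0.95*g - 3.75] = 3.02*g + 0.95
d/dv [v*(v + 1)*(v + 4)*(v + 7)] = 4*v^3 + 36*v^2 + 78*v + 28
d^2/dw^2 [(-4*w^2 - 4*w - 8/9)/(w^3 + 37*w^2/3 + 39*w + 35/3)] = 8*(-3*w^3 - 6*w^2 + 243*w + 1042)/(3*(w^6 + 36*w^5 + 537*w^4 + 4248*w^3 + 18795*w^2 + 44100*w + 42875))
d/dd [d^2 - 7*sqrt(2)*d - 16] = 2*d - 7*sqrt(2)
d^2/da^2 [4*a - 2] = 0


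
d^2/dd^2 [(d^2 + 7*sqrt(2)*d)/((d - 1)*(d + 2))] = 2*(-d^3 + 7*sqrt(2)*d^3 + 6*d^2 + 42*sqrt(2)*d + 4 + 14*sqrt(2))/(d^6 + 3*d^5 - 3*d^4 - 11*d^3 + 6*d^2 + 12*d - 8)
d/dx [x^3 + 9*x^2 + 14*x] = 3*x^2 + 18*x + 14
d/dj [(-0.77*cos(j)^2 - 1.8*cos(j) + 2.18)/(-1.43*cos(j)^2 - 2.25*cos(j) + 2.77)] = (0.8415*cos(j)^2 - 1.969*cos(j) + 0.0809999999999995)*sin(j)/(2.0449*cos(j)^4 + 6.435*cos(j)^3 - 2.8597*cos(j)^2 - 12.465*cos(j) + 7.6729)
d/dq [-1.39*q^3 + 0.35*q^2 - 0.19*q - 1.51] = -4.17*q^2 + 0.7*q - 0.19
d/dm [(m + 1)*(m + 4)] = 2*m + 5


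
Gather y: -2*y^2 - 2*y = -2*y^2 - 2*y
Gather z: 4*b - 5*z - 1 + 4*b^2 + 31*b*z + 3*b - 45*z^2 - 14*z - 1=4*b^2 + 7*b - 45*z^2 + z*(31*b - 19) - 2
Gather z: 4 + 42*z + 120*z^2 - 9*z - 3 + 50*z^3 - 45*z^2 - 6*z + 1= 50*z^3 + 75*z^2 + 27*z + 2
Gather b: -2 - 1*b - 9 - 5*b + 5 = -6*b - 6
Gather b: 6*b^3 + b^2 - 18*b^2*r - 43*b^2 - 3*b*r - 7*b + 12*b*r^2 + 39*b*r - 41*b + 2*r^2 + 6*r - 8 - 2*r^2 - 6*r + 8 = 6*b^3 + b^2*(-18*r - 42) + b*(12*r^2 + 36*r - 48)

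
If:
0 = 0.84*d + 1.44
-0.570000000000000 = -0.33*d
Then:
No Solution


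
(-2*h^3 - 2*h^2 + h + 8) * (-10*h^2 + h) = 20*h^5 + 18*h^4 - 12*h^3 - 79*h^2 + 8*h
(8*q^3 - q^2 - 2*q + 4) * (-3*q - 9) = -24*q^4 - 69*q^3 + 15*q^2 + 6*q - 36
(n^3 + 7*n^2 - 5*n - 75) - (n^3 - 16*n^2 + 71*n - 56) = 23*n^2 - 76*n - 19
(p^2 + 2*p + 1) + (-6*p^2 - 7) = -5*p^2 + 2*p - 6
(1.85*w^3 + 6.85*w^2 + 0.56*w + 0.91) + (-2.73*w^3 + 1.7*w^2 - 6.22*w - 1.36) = -0.88*w^3 + 8.55*w^2 - 5.66*w - 0.45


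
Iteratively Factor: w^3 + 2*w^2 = (w + 2)*(w^2) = w*(w + 2)*(w)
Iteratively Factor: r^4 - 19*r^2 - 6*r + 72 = (r + 3)*(r^3 - 3*r^2 - 10*r + 24) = (r - 2)*(r + 3)*(r^2 - r - 12) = (r - 4)*(r - 2)*(r + 3)*(r + 3)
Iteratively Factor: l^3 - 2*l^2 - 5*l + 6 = (l - 3)*(l^2 + l - 2) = (l - 3)*(l - 1)*(l + 2)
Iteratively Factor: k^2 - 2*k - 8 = (k - 4)*(k + 2)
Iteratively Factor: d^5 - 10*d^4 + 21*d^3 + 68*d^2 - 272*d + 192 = (d + 3)*(d^4 - 13*d^3 + 60*d^2 - 112*d + 64) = (d - 1)*(d + 3)*(d^3 - 12*d^2 + 48*d - 64) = (d - 4)*(d - 1)*(d + 3)*(d^2 - 8*d + 16) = (d - 4)^2*(d - 1)*(d + 3)*(d - 4)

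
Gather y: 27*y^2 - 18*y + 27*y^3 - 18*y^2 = 27*y^3 + 9*y^2 - 18*y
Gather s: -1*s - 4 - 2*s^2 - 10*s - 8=-2*s^2 - 11*s - 12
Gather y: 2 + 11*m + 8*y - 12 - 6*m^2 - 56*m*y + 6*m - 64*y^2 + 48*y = -6*m^2 + 17*m - 64*y^2 + y*(56 - 56*m) - 10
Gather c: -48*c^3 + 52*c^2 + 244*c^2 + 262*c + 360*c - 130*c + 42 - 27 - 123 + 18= -48*c^3 + 296*c^2 + 492*c - 90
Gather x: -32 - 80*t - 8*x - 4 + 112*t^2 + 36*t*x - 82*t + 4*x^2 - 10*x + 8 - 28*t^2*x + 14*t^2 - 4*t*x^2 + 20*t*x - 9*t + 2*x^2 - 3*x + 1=126*t^2 - 171*t + x^2*(6 - 4*t) + x*(-28*t^2 + 56*t - 21) - 27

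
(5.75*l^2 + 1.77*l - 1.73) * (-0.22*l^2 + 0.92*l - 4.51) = -1.265*l^4 + 4.9006*l^3 - 23.9235*l^2 - 9.5743*l + 7.8023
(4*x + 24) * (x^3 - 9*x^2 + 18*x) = 4*x^4 - 12*x^3 - 144*x^2 + 432*x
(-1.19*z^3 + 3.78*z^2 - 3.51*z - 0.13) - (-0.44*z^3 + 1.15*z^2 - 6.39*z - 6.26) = -0.75*z^3 + 2.63*z^2 + 2.88*z + 6.13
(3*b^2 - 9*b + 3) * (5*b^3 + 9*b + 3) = 15*b^5 - 45*b^4 + 42*b^3 - 72*b^2 + 9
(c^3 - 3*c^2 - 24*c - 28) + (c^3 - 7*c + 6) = 2*c^3 - 3*c^2 - 31*c - 22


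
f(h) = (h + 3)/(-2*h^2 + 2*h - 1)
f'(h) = (h + 3)*(4*h - 2)/(-2*h^2 + 2*h - 1)^2 + 1/(-2*h^2 + 2*h - 1) = (2*h^2 + 12*h - 7)/(4*h^4 - 8*h^3 + 8*h^2 - 4*h + 1)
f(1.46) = -1.90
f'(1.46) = 2.69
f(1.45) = -1.93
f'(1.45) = 2.75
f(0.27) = -5.40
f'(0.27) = -9.85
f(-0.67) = -0.72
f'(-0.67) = -1.35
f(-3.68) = 0.02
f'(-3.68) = -0.02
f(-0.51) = -0.98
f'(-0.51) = -1.95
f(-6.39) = 0.04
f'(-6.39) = -0.00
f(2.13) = -0.88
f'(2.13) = 0.82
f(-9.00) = 0.03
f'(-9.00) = 0.00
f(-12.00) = 0.03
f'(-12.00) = 0.00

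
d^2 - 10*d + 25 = (d - 5)^2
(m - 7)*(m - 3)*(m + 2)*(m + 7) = m^4 - m^3 - 55*m^2 + 49*m + 294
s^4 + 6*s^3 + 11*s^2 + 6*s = s*(s + 1)*(s + 2)*(s + 3)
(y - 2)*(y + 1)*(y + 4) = y^3 + 3*y^2 - 6*y - 8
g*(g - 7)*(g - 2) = g^3 - 9*g^2 + 14*g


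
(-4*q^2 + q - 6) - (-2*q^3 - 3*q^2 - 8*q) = 2*q^3 - q^2 + 9*q - 6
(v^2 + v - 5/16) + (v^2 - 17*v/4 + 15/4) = 2*v^2 - 13*v/4 + 55/16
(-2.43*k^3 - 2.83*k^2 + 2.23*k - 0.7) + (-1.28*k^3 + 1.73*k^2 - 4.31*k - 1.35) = -3.71*k^3 - 1.1*k^2 - 2.08*k - 2.05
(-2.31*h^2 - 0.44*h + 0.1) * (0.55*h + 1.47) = -1.2705*h^3 - 3.6377*h^2 - 0.5918*h + 0.147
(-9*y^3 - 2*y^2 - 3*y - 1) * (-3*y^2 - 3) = 27*y^5 + 6*y^4 + 36*y^3 + 9*y^2 + 9*y + 3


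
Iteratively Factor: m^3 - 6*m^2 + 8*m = (m - 2)*(m^2 - 4*m) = m*(m - 2)*(m - 4)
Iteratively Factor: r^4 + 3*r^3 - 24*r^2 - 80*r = (r)*(r^3 + 3*r^2 - 24*r - 80) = r*(r + 4)*(r^2 - r - 20) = r*(r + 4)^2*(r - 5)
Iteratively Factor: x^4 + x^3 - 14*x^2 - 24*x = (x)*(x^3 + x^2 - 14*x - 24) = x*(x - 4)*(x^2 + 5*x + 6) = x*(x - 4)*(x + 2)*(x + 3)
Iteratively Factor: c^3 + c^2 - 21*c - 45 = (c + 3)*(c^2 - 2*c - 15) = (c - 5)*(c + 3)*(c + 3)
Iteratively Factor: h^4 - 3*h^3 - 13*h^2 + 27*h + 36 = (h + 1)*(h^3 - 4*h^2 - 9*h + 36) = (h - 3)*(h + 1)*(h^2 - h - 12) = (h - 3)*(h + 1)*(h + 3)*(h - 4)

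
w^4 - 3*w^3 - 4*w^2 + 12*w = w*(w - 3)*(w - 2)*(w + 2)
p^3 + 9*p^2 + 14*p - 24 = (p - 1)*(p + 4)*(p + 6)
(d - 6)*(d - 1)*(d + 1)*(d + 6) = d^4 - 37*d^2 + 36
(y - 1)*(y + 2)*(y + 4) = y^3 + 5*y^2 + 2*y - 8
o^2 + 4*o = o*(o + 4)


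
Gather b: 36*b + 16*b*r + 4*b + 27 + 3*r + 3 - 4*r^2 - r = b*(16*r + 40) - 4*r^2 + 2*r + 30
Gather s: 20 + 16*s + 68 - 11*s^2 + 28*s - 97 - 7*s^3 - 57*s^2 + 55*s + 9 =-7*s^3 - 68*s^2 + 99*s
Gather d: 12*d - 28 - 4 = 12*d - 32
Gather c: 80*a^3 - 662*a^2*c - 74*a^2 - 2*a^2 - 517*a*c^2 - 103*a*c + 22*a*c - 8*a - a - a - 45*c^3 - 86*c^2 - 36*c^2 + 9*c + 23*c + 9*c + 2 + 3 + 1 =80*a^3 - 76*a^2 - 10*a - 45*c^3 + c^2*(-517*a - 122) + c*(-662*a^2 - 81*a + 41) + 6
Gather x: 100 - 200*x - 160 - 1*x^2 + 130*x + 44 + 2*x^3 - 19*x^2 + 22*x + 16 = 2*x^3 - 20*x^2 - 48*x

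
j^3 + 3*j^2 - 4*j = j*(j - 1)*(j + 4)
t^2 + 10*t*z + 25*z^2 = (t + 5*z)^2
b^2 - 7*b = b*(b - 7)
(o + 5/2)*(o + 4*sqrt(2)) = o^2 + 5*o/2 + 4*sqrt(2)*o + 10*sqrt(2)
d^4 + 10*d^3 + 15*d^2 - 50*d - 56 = (d - 2)*(d + 1)*(d + 4)*(d + 7)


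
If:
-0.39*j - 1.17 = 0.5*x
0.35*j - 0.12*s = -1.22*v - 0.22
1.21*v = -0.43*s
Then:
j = -1.28205128205128*x - 3.0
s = -0.810613194907014*x - 1.499402806808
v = 0.288069151909104*x + 0.532845625559869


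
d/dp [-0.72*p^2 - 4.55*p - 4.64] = -1.44*p - 4.55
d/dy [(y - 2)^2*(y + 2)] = (y - 2)*(3*y + 2)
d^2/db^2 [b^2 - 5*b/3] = 2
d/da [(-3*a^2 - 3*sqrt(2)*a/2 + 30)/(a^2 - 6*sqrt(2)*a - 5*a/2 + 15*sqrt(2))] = 6*(5*a^2 + 13*sqrt(2)*a^2 - 60*sqrt(2)*a - 40*a + 20 + 120*sqrt(2))/(4*a^4 - 48*sqrt(2)*a^3 - 20*a^3 + 313*a^2 + 240*sqrt(2)*a^2 - 1440*a - 300*sqrt(2)*a + 1800)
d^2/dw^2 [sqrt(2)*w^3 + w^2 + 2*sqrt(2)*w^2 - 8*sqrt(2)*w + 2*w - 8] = 6*sqrt(2)*w + 2 + 4*sqrt(2)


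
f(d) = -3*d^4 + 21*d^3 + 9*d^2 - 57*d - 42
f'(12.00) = -11505.00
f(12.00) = -25350.00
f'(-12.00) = 29535.00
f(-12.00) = -96558.00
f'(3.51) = 263.42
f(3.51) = 321.57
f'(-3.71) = 1356.14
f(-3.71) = -1347.37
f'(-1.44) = 83.55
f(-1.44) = -16.86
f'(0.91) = 2.51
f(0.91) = -72.65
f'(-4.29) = 1972.68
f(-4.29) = -2305.99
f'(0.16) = -52.56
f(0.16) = -50.81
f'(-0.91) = -12.17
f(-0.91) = -0.56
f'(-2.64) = 555.36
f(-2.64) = -360.91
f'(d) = -12*d^3 + 63*d^2 + 18*d - 57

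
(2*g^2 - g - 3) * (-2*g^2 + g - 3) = -4*g^4 + 4*g^3 - g^2 + 9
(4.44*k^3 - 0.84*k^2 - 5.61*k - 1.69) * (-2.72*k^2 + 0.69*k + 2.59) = -12.0768*k^5 + 5.3484*k^4 + 26.1792*k^3 - 1.4497*k^2 - 15.696*k - 4.3771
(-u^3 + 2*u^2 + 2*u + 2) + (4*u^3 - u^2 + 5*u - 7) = 3*u^3 + u^2 + 7*u - 5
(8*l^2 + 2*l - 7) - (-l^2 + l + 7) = 9*l^2 + l - 14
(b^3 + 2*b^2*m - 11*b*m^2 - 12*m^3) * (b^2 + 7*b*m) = b^5 + 9*b^4*m + 3*b^3*m^2 - 89*b^2*m^3 - 84*b*m^4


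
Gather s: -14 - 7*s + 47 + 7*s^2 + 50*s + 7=7*s^2 + 43*s + 40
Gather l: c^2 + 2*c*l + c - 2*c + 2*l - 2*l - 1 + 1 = c^2 + 2*c*l - c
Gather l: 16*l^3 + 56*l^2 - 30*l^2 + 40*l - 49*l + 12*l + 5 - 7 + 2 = 16*l^3 + 26*l^2 + 3*l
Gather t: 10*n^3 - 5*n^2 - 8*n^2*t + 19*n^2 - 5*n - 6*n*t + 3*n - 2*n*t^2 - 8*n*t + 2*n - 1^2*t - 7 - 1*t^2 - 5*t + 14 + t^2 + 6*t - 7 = 10*n^3 + 14*n^2 - 2*n*t^2 + t*(-8*n^2 - 14*n)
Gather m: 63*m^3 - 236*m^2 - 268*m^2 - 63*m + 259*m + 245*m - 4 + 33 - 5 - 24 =63*m^3 - 504*m^2 + 441*m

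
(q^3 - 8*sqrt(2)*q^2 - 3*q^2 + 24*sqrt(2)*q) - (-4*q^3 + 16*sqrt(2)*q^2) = 5*q^3 - 24*sqrt(2)*q^2 - 3*q^2 + 24*sqrt(2)*q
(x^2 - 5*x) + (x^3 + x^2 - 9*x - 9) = x^3 + 2*x^2 - 14*x - 9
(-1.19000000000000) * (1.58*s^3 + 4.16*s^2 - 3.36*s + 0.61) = -1.8802*s^3 - 4.9504*s^2 + 3.9984*s - 0.7259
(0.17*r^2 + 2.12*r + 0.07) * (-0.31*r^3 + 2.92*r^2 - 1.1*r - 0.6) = -0.0527*r^5 - 0.1608*r^4 + 5.9817*r^3 - 2.2296*r^2 - 1.349*r - 0.042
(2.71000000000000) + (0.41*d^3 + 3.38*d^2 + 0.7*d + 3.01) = 0.41*d^3 + 3.38*d^2 + 0.7*d + 5.72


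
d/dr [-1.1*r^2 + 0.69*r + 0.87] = 0.69 - 2.2*r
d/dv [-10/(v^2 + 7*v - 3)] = 10*(2*v + 7)/(v^2 + 7*v - 3)^2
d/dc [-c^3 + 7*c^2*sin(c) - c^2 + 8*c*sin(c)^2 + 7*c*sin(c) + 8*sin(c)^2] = 7*c^2*cos(c) - 3*c^2 + 14*c*sin(c) + 8*c*sin(2*c) + 7*c*cos(c) - 2*c + 8*sin(c)^2 + 7*sin(c) + 8*sin(2*c)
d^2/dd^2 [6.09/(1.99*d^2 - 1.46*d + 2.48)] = (-48.234018*d^2 + 35.387772*d + 6.09*(3.98*d - 1.46)*(7.96*d - 2.92) - 60.110736)/(1.99*d^2 - 1.46*d + 2.48)^3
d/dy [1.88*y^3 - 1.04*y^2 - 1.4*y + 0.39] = 5.64*y^2 - 2.08*y - 1.4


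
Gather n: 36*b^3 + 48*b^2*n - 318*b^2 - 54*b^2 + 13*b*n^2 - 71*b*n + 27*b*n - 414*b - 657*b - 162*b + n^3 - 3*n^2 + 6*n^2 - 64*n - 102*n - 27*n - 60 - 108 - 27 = 36*b^3 - 372*b^2 - 1233*b + n^3 + n^2*(13*b + 3) + n*(48*b^2 - 44*b - 193) - 195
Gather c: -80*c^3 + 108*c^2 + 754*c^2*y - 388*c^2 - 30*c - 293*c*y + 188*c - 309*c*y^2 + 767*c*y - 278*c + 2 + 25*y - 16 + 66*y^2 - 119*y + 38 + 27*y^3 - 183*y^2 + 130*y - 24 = -80*c^3 + c^2*(754*y - 280) + c*(-309*y^2 + 474*y - 120) + 27*y^3 - 117*y^2 + 36*y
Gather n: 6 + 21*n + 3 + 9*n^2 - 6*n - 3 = 9*n^2 + 15*n + 6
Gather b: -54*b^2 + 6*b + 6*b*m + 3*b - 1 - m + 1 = -54*b^2 + b*(6*m + 9) - m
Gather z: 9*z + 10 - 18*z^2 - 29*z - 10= -18*z^2 - 20*z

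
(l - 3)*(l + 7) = l^2 + 4*l - 21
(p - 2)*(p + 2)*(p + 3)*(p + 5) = p^4 + 8*p^3 + 11*p^2 - 32*p - 60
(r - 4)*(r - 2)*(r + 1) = r^3 - 5*r^2 + 2*r + 8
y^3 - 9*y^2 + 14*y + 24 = (y - 6)*(y - 4)*(y + 1)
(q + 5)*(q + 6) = q^2 + 11*q + 30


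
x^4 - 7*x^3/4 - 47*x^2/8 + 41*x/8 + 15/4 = (x - 3)*(x - 5/4)*(x + 1/2)*(x + 2)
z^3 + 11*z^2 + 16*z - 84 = (z - 2)*(z + 6)*(z + 7)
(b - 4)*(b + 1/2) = b^2 - 7*b/2 - 2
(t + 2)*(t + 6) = t^2 + 8*t + 12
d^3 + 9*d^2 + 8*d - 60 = (d - 2)*(d + 5)*(d + 6)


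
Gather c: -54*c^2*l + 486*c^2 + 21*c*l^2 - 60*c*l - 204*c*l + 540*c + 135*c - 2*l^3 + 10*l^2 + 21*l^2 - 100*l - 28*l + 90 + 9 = c^2*(486 - 54*l) + c*(21*l^2 - 264*l + 675) - 2*l^3 + 31*l^2 - 128*l + 99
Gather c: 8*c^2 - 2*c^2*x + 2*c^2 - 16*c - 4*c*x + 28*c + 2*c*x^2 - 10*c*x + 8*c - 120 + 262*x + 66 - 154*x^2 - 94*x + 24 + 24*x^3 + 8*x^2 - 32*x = c^2*(10 - 2*x) + c*(2*x^2 - 14*x + 20) + 24*x^3 - 146*x^2 + 136*x - 30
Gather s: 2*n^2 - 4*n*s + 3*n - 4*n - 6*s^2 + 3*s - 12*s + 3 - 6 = 2*n^2 - n - 6*s^2 + s*(-4*n - 9) - 3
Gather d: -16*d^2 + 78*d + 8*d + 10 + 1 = -16*d^2 + 86*d + 11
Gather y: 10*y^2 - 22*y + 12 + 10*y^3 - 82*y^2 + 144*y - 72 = 10*y^3 - 72*y^2 + 122*y - 60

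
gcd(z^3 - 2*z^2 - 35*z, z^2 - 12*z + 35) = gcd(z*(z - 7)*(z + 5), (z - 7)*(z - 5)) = z - 7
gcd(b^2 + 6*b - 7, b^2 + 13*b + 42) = b + 7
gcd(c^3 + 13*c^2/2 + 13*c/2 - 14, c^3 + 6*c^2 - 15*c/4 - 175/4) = c + 7/2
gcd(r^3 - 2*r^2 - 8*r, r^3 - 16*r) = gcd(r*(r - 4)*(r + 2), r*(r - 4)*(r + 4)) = r^2 - 4*r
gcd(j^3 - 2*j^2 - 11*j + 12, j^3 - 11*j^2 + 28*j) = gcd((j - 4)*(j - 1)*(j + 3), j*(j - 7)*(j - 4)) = j - 4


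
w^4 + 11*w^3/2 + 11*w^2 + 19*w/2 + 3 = (w + 1)^2*(w + 3/2)*(w + 2)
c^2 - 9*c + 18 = (c - 6)*(c - 3)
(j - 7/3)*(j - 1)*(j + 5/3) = j^3 - 5*j^2/3 - 29*j/9 + 35/9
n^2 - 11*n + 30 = (n - 6)*(n - 5)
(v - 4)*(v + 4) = v^2 - 16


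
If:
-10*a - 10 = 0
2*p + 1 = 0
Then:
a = -1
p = -1/2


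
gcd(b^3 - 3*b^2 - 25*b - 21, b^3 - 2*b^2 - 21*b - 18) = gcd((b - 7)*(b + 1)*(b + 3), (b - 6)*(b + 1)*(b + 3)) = b^2 + 4*b + 3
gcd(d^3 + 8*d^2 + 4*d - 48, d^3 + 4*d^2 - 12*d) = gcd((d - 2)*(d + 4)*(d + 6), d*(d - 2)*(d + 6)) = d^2 + 4*d - 12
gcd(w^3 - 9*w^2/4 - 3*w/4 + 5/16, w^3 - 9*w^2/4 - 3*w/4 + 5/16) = w^3 - 9*w^2/4 - 3*w/4 + 5/16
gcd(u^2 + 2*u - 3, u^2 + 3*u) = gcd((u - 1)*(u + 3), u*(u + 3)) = u + 3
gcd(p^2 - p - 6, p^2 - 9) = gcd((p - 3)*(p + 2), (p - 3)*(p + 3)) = p - 3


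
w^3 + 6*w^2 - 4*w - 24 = (w - 2)*(w + 2)*(w + 6)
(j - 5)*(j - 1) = j^2 - 6*j + 5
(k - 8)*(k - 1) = k^2 - 9*k + 8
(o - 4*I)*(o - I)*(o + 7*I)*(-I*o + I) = -I*o^4 + 2*o^3 + I*o^3 - 2*o^2 - 31*I*o^2 - 28*o + 31*I*o + 28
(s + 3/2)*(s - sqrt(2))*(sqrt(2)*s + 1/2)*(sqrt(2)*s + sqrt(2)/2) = 2*s^4 - 3*sqrt(2)*s^3/2 + 4*s^3 - 3*sqrt(2)*s^2 + s^2/2 - 2*s - 9*sqrt(2)*s/8 - 3/4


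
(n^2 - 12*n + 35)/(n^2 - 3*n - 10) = (n - 7)/(n + 2)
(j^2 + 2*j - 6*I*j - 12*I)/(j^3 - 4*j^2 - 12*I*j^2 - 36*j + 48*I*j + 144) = (j + 2)/(j^2 + j*(-4 - 6*I) + 24*I)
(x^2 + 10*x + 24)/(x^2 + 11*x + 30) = (x + 4)/(x + 5)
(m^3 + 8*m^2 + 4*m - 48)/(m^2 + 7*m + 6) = (m^2 + 2*m - 8)/(m + 1)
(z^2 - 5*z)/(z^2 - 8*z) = (z - 5)/(z - 8)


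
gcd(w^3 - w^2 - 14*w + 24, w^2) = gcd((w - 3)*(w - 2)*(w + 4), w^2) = 1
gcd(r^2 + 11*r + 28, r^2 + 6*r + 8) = r + 4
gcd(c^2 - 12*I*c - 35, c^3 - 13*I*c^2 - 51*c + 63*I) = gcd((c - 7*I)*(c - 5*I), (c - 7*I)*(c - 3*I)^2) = c - 7*I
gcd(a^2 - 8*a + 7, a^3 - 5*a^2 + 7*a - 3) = a - 1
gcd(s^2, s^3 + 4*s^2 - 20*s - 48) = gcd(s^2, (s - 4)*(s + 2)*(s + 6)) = 1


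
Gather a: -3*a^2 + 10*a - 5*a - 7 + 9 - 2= -3*a^2 + 5*a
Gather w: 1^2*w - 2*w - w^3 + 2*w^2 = -w^3 + 2*w^2 - w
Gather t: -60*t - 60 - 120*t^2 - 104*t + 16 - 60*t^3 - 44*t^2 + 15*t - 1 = -60*t^3 - 164*t^2 - 149*t - 45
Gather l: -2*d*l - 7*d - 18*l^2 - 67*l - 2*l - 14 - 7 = -7*d - 18*l^2 + l*(-2*d - 69) - 21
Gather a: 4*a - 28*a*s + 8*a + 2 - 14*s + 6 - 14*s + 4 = a*(12 - 28*s) - 28*s + 12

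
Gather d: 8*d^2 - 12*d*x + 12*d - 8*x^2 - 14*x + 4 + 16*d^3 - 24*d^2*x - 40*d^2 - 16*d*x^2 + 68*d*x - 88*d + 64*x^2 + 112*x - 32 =16*d^3 + d^2*(-24*x - 32) + d*(-16*x^2 + 56*x - 76) + 56*x^2 + 98*x - 28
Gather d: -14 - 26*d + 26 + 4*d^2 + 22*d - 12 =4*d^2 - 4*d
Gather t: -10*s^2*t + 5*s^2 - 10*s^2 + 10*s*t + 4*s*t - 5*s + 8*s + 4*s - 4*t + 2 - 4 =-5*s^2 + 7*s + t*(-10*s^2 + 14*s - 4) - 2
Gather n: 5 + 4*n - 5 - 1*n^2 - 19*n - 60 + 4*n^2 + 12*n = 3*n^2 - 3*n - 60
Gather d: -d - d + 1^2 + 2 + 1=4 - 2*d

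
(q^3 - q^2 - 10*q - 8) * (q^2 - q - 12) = q^5 - 2*q^4 - 21*q^3 + 14*q^2 + 128*q + 96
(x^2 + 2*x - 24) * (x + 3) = x^3 + 5*x^2 - 18*x - 72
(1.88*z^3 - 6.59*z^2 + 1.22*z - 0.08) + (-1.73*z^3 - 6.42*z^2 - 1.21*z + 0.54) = 0.15*z^3 - 13.01*z^2 + 0.01*z + 0.46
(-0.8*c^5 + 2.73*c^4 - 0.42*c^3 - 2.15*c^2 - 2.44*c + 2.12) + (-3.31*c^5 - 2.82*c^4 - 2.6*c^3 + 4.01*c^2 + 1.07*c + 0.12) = -4.11*c^5 - 0.0899999999999999*c^4 - 3.02*c^3 + 1.86*c^2 - 1.37*c + 2.24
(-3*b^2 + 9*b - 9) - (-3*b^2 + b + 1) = 8*b - 10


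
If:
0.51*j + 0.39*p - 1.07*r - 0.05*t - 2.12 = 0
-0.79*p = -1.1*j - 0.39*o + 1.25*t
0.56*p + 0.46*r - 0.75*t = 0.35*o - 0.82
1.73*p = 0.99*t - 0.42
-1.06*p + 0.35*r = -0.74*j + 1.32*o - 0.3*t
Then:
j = -0.63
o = -0.70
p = -0.50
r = -2.44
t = -0.45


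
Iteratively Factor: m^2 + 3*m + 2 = (m + 2)*(m + 1)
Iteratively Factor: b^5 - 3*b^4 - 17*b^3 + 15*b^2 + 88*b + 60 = (b + 1)*(b^4 - 4*b^3 - 13*b^2 + 28*b + 60) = (b - 5)*(b + 1)*(b^3 + b^2 - 8*b - 12) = (b - 5)*(b + 1)*(b + 2)*(b^2 - b - 6) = (b - 5)*(b + 1)*(b + 2)^2*(b - 3)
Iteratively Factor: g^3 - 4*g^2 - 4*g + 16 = (g + 2)*(g^2 - 6*g + 8) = (g - 4)*(g + 2)*(g - 2)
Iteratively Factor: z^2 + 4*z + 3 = (z + 1)*(z + 3)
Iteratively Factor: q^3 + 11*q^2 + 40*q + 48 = (q + 3)*(q^2 + 8*q + 16) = (q + 3)*(q + 4)*(q + 4)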